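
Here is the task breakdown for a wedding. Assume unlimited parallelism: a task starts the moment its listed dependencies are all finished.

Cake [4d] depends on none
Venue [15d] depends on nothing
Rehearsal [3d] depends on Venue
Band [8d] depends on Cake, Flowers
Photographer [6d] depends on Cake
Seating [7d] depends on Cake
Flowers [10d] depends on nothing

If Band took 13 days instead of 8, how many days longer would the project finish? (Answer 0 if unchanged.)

Actual critical path: Flowers→Band = 10+8 = 18 ⇒ 18 days.
Since Band is critical, the +5 change carries straight to that chain (now 23 days).
The critical path is still Flowers→Band; finish is now 23 days.
Change in finish: 23 − 18 = +5 days.

5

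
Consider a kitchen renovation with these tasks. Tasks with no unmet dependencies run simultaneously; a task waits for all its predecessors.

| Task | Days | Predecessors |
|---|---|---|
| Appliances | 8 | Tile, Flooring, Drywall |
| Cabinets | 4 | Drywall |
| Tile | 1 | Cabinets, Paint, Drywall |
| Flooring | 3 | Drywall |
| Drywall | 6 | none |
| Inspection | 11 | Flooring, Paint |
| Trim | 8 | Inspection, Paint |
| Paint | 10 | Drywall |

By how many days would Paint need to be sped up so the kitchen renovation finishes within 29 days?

Current finish: 35 days; target: 29.
Paint is on every critical path, so each day cut from Paint cuts the finish by one (this holds down to a finish of 28).
Need 35 − 29 = 6 days off Paint → Paint becomes 4 days, finish becomes 29.

6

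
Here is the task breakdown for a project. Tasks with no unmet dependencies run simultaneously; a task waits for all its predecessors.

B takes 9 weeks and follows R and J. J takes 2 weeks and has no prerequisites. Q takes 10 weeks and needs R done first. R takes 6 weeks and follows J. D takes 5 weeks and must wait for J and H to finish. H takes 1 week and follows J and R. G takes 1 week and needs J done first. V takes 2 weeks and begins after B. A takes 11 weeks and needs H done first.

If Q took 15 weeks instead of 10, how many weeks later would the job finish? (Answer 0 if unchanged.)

3

Baseline: J→R→H→A = 2+6+1+11 = 20 → 20 weeks.
Q is off the critical path — its longest chain is 18 weeks, giving 2 of slack.
The binding chain switches to J→R→Q = 2+6+15 = 23; finish 23 weeks.
Change in finish: 23 − 20 = +3 weeks.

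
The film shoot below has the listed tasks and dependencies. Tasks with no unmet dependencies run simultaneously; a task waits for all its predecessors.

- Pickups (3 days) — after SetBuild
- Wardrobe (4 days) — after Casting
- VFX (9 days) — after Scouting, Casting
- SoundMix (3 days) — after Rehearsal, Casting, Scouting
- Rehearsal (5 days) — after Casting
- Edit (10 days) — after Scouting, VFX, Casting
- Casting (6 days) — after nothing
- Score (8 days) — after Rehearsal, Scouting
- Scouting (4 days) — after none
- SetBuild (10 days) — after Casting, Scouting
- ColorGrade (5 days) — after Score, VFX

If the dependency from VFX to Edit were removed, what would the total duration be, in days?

With the dependency in place, Casting→VFX→Edit = 6+9+10 = 25 sets the finish at 25 days.
Without VFX→Edit, Edit's earliest start moves from 15 to 6.
New critical path: Casting→Rehearsal→Score→ColorGrade = 6+5+8+5 = 24 ⇒ 24 days.

24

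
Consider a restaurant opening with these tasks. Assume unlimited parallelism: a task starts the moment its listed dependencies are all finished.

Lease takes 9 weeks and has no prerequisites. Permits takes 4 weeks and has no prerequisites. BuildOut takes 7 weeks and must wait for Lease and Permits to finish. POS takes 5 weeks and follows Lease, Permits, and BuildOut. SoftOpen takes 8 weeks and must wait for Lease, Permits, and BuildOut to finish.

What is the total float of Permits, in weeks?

5

Critical path: Lease→BuildOut→SoftOpen = 9+7+8 = 24, so the finish is 24 weeks.
Longest path through Permits: 19 weeks (earliest finish 4, latest finish 9).
Slack of Permits = 5 − 0 = 5 weeks.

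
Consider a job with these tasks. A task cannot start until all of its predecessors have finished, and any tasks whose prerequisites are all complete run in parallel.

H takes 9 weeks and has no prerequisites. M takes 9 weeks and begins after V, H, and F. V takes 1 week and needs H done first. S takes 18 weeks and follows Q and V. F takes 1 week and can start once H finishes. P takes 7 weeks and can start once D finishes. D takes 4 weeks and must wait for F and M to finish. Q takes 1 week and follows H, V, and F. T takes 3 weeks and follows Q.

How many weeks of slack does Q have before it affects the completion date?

The longest chain is H→V→M→D→P = 9+1+9+4+7 = 30; overall finish 30 weeks.
Longest path through Q: 29 weeks (earliest finish 11, latest finish 12).
Float = 30 − 29 = 1.

1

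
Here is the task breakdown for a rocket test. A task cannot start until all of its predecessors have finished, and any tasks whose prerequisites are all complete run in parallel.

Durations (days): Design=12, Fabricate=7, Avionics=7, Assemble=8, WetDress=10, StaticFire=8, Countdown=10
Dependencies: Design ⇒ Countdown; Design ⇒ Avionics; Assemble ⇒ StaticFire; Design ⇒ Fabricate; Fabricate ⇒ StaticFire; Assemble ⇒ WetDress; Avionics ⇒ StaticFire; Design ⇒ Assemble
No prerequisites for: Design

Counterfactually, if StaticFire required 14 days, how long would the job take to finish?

34

The binding path is Design→Assemble→WetDress = 12+8+10 = 30; finish at 30 days.
StaticFire has 2 days of float (longest path through it is 28).
New critical path: Design→Assemble→StaticFire = 12+8+14 = 34 ⇒ 34 days.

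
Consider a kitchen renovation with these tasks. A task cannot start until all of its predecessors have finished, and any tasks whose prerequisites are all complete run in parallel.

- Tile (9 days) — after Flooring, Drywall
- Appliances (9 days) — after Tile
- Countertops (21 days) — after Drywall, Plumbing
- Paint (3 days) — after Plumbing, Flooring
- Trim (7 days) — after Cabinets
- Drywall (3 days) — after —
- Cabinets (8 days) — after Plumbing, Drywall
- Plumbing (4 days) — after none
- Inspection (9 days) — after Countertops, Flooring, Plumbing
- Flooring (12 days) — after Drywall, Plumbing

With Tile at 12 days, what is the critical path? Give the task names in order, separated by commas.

Actual critical path: Plumbing→Flooring→Tile→Appliances = 4+12+9+9 = 34 ⇒ 34 days.
Since Tile is critical, the +3 change carries straight to that chain (now 37 days).
That remains the longest chain; total 37 days.

Plumbing, Flooring, Tile, Appliances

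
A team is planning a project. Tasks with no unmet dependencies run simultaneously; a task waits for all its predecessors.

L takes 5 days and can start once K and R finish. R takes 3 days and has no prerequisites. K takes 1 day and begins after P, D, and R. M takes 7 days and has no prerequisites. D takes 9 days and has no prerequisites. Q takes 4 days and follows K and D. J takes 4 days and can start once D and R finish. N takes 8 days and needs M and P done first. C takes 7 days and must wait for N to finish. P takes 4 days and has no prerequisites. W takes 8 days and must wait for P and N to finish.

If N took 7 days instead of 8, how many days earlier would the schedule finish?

1

As given, the longest chain is M→N→W = 7+8+8 = 23, so the finish is 23 days.
N is on the critical path; changing it to 7 makes that path 22 days.
No other chain overtakes it, so the finish is 22 days.
Change in finish: 22 − 23 = -1 days.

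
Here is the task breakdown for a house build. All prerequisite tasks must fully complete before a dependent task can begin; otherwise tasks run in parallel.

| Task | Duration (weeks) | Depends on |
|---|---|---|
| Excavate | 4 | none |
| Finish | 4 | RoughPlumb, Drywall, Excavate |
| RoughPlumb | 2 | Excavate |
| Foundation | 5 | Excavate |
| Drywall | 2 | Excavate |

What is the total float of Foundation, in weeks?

Critical path: Excavate→RoughPlumb→Finish = 4+2+4 = 10, so the finish is 10 weeks.
Foundation finishes as early as 9 and must finish by 10.
Float = 10 − 9 = 1.

1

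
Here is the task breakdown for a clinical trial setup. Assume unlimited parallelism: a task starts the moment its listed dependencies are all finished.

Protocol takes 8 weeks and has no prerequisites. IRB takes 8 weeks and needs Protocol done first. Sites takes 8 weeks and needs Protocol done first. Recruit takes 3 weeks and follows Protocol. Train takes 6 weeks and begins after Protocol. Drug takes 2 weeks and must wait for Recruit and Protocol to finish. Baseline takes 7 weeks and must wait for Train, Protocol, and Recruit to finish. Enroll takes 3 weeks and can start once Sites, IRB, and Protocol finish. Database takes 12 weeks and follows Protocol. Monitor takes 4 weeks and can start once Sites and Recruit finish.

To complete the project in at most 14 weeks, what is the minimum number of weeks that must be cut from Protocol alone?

Current finish: 21 weeks; target: 14.
Protocol is on every critical path, so each week cut from Protocol cuts the finish by one (this holds down to a finish of 14).
Need 21 − 14 = 7 weeks off Protocol → Protocol becomes 1 week, finish becomes 14.

7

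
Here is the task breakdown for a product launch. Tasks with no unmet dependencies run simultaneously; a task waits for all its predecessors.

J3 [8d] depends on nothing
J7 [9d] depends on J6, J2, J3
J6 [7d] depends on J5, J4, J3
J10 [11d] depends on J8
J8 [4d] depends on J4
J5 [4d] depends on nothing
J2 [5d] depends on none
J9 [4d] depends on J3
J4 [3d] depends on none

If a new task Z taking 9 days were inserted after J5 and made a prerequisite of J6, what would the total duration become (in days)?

Originally the plan takes 24 days.
With Z inserted, J6 now waits for max(J5, J4, J3, Z).
New critical path: J5→Z→J6→J7 = 4+9+7+9 = 29 ⇒ 29 days.

29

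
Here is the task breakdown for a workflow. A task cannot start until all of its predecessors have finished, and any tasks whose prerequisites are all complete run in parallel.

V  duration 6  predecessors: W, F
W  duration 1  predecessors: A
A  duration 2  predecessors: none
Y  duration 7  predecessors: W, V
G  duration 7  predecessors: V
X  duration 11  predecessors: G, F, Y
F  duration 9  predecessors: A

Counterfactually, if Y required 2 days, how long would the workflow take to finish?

Actual critical path: A→F→V→Y→X = 2+9+6+7+11 = 35 ⇒ 35 days.
Since Y is critical, the -5 change carries straight to that chain (now 30 days).
New critical path: A→F→V→G→X = 2+9+6+7+11 = 35 ⇒ 35 days.

35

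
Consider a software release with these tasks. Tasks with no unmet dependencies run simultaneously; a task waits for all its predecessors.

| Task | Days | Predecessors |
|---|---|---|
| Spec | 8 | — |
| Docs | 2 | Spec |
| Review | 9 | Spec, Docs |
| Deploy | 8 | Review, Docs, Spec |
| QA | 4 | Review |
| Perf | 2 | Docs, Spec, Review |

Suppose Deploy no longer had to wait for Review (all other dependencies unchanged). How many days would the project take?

23

Before: longest chain Spec→Docs→Review→Deploy = 8+2+9+8 = 27, finish 27.
Without Review→Deploy, Deploy's earliest start moves from 19 to 10.
The longest chain is now Spec→Docs→Review→QA = 8+2+9+4 = 23, so the project takes 23 days.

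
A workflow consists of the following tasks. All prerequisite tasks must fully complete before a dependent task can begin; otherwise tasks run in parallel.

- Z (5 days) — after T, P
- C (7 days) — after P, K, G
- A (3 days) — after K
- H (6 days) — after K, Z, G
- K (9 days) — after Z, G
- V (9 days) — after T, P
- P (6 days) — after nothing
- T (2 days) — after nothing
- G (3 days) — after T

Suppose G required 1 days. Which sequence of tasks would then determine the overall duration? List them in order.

Baseline: P→Z→K→C = 6+5+9+7 = 27 → 27 days.
G has 6 days of float (longest path through it is 21).
The critical path is still P→Z→K→C; finish is now 27 days.

P, Z, K, C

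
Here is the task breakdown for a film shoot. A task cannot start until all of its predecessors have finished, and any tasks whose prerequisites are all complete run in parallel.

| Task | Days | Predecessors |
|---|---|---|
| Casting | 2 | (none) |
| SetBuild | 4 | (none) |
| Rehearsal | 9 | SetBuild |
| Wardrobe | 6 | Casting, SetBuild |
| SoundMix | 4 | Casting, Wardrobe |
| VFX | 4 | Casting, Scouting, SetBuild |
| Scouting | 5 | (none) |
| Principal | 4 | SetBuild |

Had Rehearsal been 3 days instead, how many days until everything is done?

Actual critical path: SetBuild→Wardrobe→SoundMix = 4+6+4 = 14 ⇒ 14 days.
Rehearsal has 1 day of float (longest path through it is 13).
That remains the longest chain; total 14 days.

14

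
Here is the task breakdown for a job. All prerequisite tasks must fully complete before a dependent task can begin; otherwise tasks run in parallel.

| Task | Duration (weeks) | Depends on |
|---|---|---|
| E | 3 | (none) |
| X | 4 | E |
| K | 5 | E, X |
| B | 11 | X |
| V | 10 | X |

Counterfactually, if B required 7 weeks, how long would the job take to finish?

As given, the longest chain is E→X→B = 3+4+11 = 18, so the finish is 18 weeks.
Since B is critical, the -4 change carries straight to that chain (now 14 weeks).
Now E→X→V = 3+4+10 = 17 is longest, so the finish becomes 17 weeks.

17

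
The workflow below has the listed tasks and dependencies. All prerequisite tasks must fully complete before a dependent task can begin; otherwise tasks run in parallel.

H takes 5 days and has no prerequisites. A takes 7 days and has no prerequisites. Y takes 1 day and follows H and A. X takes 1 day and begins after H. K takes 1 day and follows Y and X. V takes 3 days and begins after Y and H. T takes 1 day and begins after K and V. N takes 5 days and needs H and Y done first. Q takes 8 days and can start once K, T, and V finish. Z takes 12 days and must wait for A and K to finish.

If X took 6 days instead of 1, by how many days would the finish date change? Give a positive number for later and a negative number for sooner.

Critical path before the change: A→Y→K→Z = 7+1+1+12 = 21 giving 21 days.
The longest path through X is only 19 days, so X has float 2.
Now H→X→K→Z = 5+6+1+12 = 24 is longest, so the finish becomes 24 days.
Change in finish: 24 − 21 = +3 days.

3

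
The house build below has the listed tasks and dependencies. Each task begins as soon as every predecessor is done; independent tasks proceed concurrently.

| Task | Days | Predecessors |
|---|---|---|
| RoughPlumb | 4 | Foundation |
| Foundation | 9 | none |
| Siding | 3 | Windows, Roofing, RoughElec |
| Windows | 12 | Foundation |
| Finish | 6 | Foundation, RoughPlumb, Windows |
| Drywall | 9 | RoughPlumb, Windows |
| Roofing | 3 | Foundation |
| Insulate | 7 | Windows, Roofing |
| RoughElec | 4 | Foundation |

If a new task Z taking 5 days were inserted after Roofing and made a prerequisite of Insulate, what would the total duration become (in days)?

Originally the house build takes 30 days.
With Z inserted, Insulate now waits for max(Windows, Roofing, Z).
New critical path: Foundation→Windows→Drywall = 9+12+9 = 30 ⇒ 30 days.

30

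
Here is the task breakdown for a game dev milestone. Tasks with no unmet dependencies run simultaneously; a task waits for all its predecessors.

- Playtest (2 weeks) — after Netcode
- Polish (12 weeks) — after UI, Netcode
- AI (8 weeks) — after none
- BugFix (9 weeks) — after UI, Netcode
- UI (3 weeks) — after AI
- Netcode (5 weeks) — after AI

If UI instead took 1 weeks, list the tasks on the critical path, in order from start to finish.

AI, Netcode, Polish

The binding path is AI→Netcode→Polish = 8+5+12 = 25; finish at 25 weeks.
UI has 2 weeks of float (longest path through it is 23).
No other chain overtakes it, so the finish is 25 weeks.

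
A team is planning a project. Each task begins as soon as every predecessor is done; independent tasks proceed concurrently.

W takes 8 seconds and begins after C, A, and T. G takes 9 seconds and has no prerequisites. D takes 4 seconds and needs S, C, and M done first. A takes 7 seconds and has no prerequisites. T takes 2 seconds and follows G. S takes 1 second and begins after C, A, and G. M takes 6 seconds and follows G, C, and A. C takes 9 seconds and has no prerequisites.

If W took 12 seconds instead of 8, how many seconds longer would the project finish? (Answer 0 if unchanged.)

4

The binding path is G→T→W = 9+2+8 = 19; finish at 19 seconds.
Since W is critical, the +4 change carries straight to that chain (now 23 seconds).
The critical path is still G→T→W; finish is now 23 seconds.
Change in finish: 23 − 19 = +4 seconds.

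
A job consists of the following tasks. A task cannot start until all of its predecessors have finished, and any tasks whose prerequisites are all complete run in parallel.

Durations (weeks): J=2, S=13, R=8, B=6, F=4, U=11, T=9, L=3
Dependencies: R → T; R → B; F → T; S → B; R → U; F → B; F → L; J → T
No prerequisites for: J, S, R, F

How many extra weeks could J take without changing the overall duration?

Critical path: S→B = 13+6 = 19, so the finish is 19 weeks.
J finishes as early as 2 and must finish by 10.
Slack of J = 8 − 0 = 8 weeks.

8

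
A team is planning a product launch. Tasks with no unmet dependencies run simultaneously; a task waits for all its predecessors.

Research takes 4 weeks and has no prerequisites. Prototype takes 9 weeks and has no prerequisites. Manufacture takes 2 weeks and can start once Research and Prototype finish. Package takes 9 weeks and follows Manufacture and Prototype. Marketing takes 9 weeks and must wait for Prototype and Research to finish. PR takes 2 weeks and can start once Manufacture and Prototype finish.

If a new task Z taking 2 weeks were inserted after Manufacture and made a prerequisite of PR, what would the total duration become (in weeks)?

20

Originally the plan takes 20 weeks.
With Z inserted, PR now waits for max(Manufacture, Prototype, Z).
New critical path: Prototype→Manufacture→Package = 9+2+9 = 20 ⇒ 20 weeks.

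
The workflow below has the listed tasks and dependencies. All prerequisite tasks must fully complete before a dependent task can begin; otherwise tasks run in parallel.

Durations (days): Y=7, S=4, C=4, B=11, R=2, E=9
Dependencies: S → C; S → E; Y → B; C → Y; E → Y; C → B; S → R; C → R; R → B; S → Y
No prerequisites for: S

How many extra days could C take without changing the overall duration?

5

S→E→Y→B = 4+9+7+11 = 31 sets the makespan at 31 days.
Longest path through C: 26 days (earliest finish 8, latest finish 13).
Slack of C = 9 − 4 = 5 days.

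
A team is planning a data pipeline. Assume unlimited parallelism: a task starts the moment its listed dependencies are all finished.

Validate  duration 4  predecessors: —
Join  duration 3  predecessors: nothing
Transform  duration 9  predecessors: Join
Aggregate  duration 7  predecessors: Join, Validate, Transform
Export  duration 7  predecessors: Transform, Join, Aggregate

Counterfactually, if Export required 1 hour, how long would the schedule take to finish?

20

As given, the longest chain is Join→Transform→Aggregate→Export = 3+9+7+7 = 26, so the finish is 26 hours.
Export is on the critical path; changing it to 1 makes that path 20 hours.
No other chain overtakes it, so the finish is 20 hours.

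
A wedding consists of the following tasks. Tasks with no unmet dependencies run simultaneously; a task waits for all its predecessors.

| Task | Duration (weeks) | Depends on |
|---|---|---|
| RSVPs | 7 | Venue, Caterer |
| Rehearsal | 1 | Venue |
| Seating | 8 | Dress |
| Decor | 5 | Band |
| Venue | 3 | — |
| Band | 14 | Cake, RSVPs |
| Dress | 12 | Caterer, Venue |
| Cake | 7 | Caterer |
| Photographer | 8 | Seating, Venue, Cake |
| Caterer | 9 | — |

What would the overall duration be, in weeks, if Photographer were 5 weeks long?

The binding path is Caterer→Dress→Seating→Photographer = 9+12+8+8 = 37; finish at 37 weeks.
Photographer is on the critical path; changing it to 5 makes that path 34 weeks.
Now Caterer→RSVPs→Band→Decor = 9+7+14+5 = 35 is longest, so the finish becomes 35 weeks.

35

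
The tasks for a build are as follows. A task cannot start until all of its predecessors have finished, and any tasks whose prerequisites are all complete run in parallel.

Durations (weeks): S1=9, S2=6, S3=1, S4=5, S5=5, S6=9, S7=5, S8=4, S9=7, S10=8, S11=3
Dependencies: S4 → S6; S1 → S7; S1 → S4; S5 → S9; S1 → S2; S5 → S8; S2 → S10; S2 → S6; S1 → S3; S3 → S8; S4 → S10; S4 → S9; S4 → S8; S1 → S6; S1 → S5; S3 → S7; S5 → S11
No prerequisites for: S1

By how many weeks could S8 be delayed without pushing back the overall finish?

S1→S2→S6 = 9+6+9 = 24 sets the makespan at 24 weeks.
S8 finishes as early as 18 and must finish by 24.
So S8 can slip 24 − 18 = 6 weeks.

6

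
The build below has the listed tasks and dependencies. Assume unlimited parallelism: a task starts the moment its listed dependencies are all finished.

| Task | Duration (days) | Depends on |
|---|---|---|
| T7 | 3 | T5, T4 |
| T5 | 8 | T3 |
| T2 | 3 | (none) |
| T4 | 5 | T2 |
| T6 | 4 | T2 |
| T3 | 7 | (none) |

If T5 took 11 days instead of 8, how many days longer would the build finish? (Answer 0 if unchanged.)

3

The binding path is T3→T5→T7 = 7+8+3 = 18; finish at 18 days.
Since T5 is critical, the +3 change carries straight to that chain (now 21 days).
That remains the longest chain; total 21 days.
Change in finish: 21 − 18 = +3 days.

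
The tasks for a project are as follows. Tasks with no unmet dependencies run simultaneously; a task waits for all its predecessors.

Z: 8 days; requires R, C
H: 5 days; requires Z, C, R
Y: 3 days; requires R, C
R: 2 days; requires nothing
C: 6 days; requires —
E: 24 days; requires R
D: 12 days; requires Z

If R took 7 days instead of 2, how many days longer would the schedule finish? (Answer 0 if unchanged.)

Actual critical path: R→E = 2+24 = 26 ⇒ 26 days.
R is on the critical path; changing it to 7 makes that path 31 days.
No other chain overtakes it, so the finish is 31 days.
Change in finish: 31 − 26 = +5 days.

5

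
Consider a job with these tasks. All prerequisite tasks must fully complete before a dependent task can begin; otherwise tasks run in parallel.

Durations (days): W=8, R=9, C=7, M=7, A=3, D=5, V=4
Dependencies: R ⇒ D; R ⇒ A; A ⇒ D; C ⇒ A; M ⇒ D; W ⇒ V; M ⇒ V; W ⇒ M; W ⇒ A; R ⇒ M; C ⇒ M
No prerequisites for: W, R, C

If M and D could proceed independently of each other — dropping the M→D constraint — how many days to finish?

20

Before: longest chain R→M→D = 9+7+5 = 21, finish 21.
Without M→D, D's earliest start moves from 16 to 12.
The longest chain is now R→M→V = 9+7+4 = 20, so the schedule takes 20 days.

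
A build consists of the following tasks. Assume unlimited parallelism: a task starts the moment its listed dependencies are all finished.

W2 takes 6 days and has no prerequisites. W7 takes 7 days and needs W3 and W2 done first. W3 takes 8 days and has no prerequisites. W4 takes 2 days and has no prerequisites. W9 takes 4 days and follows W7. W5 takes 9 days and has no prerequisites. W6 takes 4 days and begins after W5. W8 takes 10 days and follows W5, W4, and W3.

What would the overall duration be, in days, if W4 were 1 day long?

19

The binding path is W3→W7→W9 = 8+7+4 = 19; finish at 19 days.
The longest path through W4 is only 12 days, so W4 has float 7.
No other chain overtakes it, so the finish is 19 days.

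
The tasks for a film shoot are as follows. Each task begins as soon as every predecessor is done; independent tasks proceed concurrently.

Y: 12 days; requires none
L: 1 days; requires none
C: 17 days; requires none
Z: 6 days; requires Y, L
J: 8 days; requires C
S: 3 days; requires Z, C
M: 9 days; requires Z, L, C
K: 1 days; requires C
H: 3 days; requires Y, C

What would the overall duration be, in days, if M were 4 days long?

25

Baseline: Y→Z→M = 12+6+9 = 27 → 27 days.
M is on the critical path; changing it to 4 makes that path 22 days.
The binding chain switches to C→J = 17+8 = 25; finish 25 days.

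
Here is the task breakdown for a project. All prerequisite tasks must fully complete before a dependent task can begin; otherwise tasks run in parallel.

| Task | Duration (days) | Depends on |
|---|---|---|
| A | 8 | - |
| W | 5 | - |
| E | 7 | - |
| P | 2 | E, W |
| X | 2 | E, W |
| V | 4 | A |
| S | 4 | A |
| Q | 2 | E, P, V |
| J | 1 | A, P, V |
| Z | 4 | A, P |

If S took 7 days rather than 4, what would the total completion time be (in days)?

15

The binding path is A→V→Q = 8+4+2 = 14; finish at 14 days.
The longest path through S is only 12 days, so S has float 2.
The binding chain switches to A→S = 8+7 = 15; finish 15 days.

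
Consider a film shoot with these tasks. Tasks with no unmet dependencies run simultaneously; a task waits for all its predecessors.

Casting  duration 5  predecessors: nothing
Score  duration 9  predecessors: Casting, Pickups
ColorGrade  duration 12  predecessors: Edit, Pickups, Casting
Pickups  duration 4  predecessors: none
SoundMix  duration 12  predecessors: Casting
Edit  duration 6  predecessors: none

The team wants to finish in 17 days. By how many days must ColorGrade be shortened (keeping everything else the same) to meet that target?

Current finish: 18 days; target: 17.
ColorGrade is on every critical path, so each day cut from ColorGrade cuts the finish by one (this holds down to a finish of 17).
Need 18 − 17 = 1 day off ColorGrade → ColorGrade becomes 11 days, finish becomes 17.

1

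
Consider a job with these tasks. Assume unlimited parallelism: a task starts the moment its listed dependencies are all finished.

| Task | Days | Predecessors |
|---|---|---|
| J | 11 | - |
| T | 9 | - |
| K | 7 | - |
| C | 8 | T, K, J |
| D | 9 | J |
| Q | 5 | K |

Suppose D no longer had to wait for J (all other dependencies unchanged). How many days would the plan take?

19

With the dependency in place, J→D = 11+9 = 20 sets the finish at 20 days.
Without J→D, D's earliest start moves from 11 to 0.
After: J→C = 11+8 = 19 → 19 days.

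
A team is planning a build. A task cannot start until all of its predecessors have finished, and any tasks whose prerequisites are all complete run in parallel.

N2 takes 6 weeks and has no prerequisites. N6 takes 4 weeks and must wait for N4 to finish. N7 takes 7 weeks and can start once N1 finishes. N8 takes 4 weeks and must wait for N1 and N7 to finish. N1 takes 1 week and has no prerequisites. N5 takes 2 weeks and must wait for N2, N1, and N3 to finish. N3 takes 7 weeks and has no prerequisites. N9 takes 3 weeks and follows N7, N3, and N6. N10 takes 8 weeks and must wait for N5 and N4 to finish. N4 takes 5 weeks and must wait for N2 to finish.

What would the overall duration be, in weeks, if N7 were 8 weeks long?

Baseline: N2→N4→N10 = 6+5+8 = 19 → 19 weeks.
The longest path through N7 is only 12 weeks, so N7 has float 7.
That remains the longest chain; total 19 weeks.

19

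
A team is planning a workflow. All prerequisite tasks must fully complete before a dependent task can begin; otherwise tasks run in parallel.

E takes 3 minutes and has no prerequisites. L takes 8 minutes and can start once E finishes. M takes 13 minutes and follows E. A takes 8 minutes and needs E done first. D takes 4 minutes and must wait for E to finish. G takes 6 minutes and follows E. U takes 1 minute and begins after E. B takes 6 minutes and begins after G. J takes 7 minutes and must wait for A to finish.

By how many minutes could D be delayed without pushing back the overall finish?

Critical path: E→A→J = 3+8+7 = 18, so the finish is 18 minutes.
D finishes as early as 7 and must finish by 18.
So D can slip 18 − 7 = 11 minutes.

11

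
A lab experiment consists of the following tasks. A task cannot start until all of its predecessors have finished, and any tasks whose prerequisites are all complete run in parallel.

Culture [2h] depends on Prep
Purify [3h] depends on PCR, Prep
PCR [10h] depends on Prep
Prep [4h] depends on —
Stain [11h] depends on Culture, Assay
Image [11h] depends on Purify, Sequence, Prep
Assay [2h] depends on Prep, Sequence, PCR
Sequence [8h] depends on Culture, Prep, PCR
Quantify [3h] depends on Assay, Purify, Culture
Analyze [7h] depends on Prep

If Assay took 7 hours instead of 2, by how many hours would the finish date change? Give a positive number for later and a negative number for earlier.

5

Critical path before the change: Prep→PCR→Sequence→Assay→Stain = 4+10+8+2+11 = 35 giving 35 hours.
Assay is on the critical path; changing it to 7 makes that path 40 hours.
The critical path is still Prep→PCR→Sequence→Assay→Stain; finish is now 40 hours.
Change in finish: 40 − 35 = +5 hours.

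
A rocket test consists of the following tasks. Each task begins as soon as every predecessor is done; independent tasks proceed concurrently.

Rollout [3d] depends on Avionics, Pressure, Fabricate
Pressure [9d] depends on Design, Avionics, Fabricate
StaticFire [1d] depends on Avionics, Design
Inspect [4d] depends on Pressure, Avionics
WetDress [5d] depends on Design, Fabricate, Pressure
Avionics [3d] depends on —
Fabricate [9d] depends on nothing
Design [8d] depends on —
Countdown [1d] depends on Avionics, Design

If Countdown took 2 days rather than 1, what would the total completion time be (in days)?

Baseline: Fabricate→Pressure→WetDress = 9+9+5 = 23 → 23 days.
The longest path through Countdown is only 9 days, so Countdown has float 14.
No other chain overtakes it, so the finish is 23 days.

23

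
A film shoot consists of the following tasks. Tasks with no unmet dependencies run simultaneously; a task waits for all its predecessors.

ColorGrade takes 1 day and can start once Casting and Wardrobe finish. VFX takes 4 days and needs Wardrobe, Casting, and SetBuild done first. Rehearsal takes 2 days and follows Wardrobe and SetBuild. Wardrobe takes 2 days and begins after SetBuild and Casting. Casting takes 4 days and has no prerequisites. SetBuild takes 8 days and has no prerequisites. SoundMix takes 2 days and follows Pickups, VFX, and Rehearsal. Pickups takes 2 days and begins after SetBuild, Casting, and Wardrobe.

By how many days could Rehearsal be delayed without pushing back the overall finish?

SetBuild→Wardrobe→VFX→SoundMix = 8+2+4+2 = 16 sets the makespan at 16 days.
The longest chain containing Rehearsal totals 14 days.
Slack of Rehearsal = 12 − 10 = 2 days.

2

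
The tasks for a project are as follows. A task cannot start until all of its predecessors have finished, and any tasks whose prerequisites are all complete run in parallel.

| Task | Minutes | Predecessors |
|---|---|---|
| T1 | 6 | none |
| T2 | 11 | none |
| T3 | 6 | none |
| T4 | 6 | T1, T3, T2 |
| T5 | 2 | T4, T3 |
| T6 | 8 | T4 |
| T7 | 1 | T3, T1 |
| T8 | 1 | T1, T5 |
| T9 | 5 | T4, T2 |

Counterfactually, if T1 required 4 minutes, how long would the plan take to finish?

25

Actual critical path: T2→T4→T6 = 11+6+8 = 25 ⇒ 25 minutes.
The longest path through T1 is only 20 minutes, so T1 has float 5.
No other chain overtakes it, so the finish is 25 minutes.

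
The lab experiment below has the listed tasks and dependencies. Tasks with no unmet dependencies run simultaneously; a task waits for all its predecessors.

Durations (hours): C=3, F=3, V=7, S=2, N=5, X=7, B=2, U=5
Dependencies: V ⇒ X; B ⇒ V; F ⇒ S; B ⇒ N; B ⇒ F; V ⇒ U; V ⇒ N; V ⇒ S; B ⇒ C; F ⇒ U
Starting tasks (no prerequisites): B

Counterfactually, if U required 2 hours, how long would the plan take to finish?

Actual critical path: B→V→X = 2+7+7 = 16 ⇒ 16 hours.
U is off the critical path — its longest chain is 14 hours, giving 2 of slack.
No other chain overtakes it, so the finish is 16 hours.

16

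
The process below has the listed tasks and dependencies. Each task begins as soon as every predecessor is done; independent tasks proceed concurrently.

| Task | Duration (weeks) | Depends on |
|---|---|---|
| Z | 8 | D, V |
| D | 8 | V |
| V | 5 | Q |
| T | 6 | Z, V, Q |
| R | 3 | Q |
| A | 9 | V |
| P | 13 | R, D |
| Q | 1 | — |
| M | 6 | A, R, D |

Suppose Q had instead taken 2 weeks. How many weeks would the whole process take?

29

Critical path before the change: Q→V→D→Z→T = 1+5+8+8+6 = 28 giving 28 weeks.
Q lies on that path, so at 2 weeks the path becomes 29 weeks.
The critical path is still Q→V→D→Z→T; finish is now 29 weeks.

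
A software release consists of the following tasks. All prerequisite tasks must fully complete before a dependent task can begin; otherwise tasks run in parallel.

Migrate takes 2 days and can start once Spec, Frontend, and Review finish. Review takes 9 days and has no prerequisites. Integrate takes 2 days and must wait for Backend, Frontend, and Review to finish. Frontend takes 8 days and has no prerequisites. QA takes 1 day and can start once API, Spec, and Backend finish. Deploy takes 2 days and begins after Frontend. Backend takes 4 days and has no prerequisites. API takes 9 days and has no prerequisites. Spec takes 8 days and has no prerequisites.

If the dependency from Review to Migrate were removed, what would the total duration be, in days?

Original critical path: Review→Migrate = 9+2 = 11 ⇒ 11 days.
Without Review→Migrate, Migrate's earliest start moves from 9 to 8.
New critical path: Review→Integrate = 9+2 = 11 ⇒ 11 days.

11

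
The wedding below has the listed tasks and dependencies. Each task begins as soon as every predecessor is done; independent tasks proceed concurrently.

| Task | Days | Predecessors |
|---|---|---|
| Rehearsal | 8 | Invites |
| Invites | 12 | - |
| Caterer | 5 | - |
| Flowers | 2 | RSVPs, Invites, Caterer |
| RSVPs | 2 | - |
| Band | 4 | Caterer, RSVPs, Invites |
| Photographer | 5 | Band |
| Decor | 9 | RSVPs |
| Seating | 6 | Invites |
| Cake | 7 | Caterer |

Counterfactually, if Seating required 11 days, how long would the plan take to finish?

Actual critical path: Invites→Band→Photographer = 12+4+5 = 21 ⇒ 21 days.
The longest path through Seating is only 18 days, so Seating has float 3.
Now Invites→Seating = 12+11 = 23 is longest, so the finish becomes 23 days.

23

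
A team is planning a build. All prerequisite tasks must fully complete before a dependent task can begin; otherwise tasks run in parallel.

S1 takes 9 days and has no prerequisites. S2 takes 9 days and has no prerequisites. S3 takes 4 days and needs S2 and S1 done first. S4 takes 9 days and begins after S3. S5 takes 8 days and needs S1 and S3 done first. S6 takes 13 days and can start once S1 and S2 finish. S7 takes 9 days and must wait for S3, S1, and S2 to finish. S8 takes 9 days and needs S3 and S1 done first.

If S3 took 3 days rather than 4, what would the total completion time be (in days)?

The binding path is S1→S3→S4 = 9+4+9 = 22; finish at 22 days.
Since S3 is critical, the -1 change carries straight to that chain (now 21 days).
New critical path: S1→S6 = 9+13 = 22 ⇒ 22 days.

22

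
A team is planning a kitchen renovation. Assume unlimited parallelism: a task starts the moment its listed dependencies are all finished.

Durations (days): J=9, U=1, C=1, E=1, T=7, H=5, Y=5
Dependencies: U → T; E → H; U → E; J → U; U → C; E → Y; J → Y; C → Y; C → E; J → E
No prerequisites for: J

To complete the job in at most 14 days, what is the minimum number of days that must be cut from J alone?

3

Current finish: 17 days; target: 14.
J is on every critical path, so each day cut from J cuts the finish by one (this holds down to a finish of 9).
Need 17 − 14 = 3 days off J → J becomes 6 days, finish becomes 14.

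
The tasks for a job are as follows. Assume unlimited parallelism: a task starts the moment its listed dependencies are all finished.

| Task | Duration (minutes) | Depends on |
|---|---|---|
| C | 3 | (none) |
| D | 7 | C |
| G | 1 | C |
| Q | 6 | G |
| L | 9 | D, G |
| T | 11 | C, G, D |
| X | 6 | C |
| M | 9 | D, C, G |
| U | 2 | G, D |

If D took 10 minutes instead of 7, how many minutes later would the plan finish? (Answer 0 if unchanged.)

Baseline: C→D→T = 3+7+11 = 21 → 21 minutes.
D is on the critical path; changing it to 10 makes that path 24 minutes.
No other chain overtakes it, so the finish is 24 minutes.
Change in finish: 24 − 21 = +3 minutes.

3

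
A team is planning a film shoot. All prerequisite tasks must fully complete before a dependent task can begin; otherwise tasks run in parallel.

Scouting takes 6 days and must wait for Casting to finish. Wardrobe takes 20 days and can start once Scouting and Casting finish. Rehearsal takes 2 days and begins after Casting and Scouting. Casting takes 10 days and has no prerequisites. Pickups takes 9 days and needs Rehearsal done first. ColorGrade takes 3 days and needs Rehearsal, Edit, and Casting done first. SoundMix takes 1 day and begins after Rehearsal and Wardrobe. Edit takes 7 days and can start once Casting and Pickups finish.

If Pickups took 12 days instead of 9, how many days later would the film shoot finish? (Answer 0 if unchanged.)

3

The binding path is Casting→Scouting→Rehearsal→Pickups→Edit→ColorGrade = 10+6+2+9+7+3 = 37; finish at 37 days.
Since Pickups is critical, the +3 change carries straight to that chain (now 40 days).
No other chain overtakes it, so the finish is 40 days.
Change in finish: 40 − 37 = +3 days.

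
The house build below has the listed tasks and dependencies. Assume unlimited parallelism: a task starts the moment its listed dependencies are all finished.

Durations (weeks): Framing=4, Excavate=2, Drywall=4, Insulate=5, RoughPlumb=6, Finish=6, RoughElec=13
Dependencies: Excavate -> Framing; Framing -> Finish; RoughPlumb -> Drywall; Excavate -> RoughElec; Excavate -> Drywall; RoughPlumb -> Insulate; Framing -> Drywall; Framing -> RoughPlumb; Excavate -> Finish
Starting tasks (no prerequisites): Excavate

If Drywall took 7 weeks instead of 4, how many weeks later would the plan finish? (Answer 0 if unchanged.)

2

Critical path before the change: Excavate→Framing→RoughPlumb→Insulate = 2+4+6+5 = 17 giving 17 weeks.
Drywall has 1 week of float (longest path through it is 16).
Now Excavate→Framing→RoughPlumb→Drywall = 2+4+6+7 = 19 is longest, so the finish becomes 19 weeks.
Change in finish: 19 − 17 = +2 weeks.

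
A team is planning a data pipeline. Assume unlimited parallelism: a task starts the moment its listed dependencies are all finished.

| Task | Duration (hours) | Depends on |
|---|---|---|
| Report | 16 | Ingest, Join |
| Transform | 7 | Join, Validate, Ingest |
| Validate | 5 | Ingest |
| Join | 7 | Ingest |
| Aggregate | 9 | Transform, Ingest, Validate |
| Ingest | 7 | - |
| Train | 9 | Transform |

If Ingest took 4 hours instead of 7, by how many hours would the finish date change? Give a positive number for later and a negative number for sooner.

-3

Actual critical path: Ingest→Join→Transform→Aggregate = 7+7+7+9 = 30 ⇒ 30 hours.
Ingest lies on that path, so at 4 hours the path becomes 27 hours.
No other chain overtakes it, so the finish is 27 hours.
Change in finish: 27 − 30 = -3 hours.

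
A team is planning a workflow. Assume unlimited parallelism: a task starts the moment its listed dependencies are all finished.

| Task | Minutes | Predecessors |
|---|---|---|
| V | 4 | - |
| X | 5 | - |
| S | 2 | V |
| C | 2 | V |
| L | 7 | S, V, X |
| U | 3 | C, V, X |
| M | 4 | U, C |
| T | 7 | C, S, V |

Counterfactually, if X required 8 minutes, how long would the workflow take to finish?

15

Actual critical path: V→S→L = 4+2+7 = 13 ⇒ 13 minutes.
X is off the critical path — its longest chain is 12 minutes, giving 1 of slack.
The binding chain switches to X→L = 8+7 = 15; finish 15 minutes.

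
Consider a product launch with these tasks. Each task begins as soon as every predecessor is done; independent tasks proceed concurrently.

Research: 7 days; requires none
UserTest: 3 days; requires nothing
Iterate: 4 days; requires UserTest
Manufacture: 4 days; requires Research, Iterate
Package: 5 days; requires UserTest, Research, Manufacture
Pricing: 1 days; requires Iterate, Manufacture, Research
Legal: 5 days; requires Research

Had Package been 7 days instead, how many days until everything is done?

Critical path before the change: Research→Manufacture→Package = 7+4+5 = 16 giving 16 days.
Since Package is critical, the +2 change carries straight to that chain (now 18 days).
That remains the longest chain; total 18 days.

18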